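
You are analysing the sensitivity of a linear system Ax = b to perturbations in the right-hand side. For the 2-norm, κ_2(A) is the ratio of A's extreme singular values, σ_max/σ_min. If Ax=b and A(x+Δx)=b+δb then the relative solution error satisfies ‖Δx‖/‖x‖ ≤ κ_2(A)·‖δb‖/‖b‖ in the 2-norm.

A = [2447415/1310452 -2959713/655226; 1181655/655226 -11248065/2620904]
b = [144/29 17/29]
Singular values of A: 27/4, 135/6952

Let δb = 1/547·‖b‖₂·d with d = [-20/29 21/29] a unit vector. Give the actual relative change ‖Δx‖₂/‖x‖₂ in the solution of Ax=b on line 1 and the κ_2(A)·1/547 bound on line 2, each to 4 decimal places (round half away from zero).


0.0030
0.6355

from the listed singular values, σ₁ = 27/4, σ_n = 135/6952
κ = σ_max/σ_min = (27/4)/(135/6952) = 347.6000
bound on ‖Δx‖/‖x‖: κ·ε = 347.6000·1/547 = 0.6355
solve Ax = b  →  x = [-142.3772 -59.9658]
2-norm of b is 5.0000; of x, 154.4900
re-solving with b+δb shifts x by Δx of norm 0.4707
relative error = 0.0030
tightness: 0.0030 against a bound of 0.6355 (unrounded ratio ≈ 0.0048)


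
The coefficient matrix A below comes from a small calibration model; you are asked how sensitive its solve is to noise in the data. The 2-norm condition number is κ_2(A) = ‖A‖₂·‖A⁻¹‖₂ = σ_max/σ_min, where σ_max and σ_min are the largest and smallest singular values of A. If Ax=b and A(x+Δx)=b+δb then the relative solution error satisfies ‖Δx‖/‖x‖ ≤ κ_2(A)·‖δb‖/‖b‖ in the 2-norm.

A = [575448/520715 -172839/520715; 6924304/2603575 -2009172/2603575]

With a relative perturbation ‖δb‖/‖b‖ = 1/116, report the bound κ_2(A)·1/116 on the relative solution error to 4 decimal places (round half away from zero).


2.5898

form AᵀA = [332689324864/40110075625 -97033219752/40110075625; -97033219752/40110075625 28305355761/40110075625] with trace 577591489/64176121 and determinant 57600/64176121
solving λ² − 577591489/64176121·λ + 57600/64176121 = 0 gives λ = 9, 6400/64176121
σ_max=√9=3, σ_min=√(6400/64176121)=(80/8011) → κ = 300.4125
perturbation bound = 300.4125·1/116 = 2.5898


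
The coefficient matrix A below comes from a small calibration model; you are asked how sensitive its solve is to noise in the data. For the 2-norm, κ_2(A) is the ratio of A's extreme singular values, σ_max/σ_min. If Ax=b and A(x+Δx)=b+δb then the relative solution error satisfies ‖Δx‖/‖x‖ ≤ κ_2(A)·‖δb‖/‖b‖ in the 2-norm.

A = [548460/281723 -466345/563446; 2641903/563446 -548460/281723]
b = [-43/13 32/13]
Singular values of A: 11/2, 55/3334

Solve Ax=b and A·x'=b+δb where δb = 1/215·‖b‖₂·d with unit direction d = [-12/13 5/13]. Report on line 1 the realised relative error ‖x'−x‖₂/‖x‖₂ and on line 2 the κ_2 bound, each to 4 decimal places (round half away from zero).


0.0048
1.5507

from the listed singular values, σ₁ = 11/2, σ_n = 55/3334
condition number: (11/2) ÷ (55/3334) = 333.4000
bound on ‖Δx‖/‖x‖: κ·ε = 333.4000·1/215 = 1.5507
solve Ax = b  →  x = [93.4266 223.7510]
2-norm of b is 4.1231; of x, 242.4728
Δx = A⁻¹·δb where δb = 1/215·4.1231·d; ‖Δx‖ = 1.1625
realised ‖Δx‖/‖x‖ = 0.0048
tightness: 0.0048 against a bound of 1.5507 (unrounded ratio ≈ 0.0031)


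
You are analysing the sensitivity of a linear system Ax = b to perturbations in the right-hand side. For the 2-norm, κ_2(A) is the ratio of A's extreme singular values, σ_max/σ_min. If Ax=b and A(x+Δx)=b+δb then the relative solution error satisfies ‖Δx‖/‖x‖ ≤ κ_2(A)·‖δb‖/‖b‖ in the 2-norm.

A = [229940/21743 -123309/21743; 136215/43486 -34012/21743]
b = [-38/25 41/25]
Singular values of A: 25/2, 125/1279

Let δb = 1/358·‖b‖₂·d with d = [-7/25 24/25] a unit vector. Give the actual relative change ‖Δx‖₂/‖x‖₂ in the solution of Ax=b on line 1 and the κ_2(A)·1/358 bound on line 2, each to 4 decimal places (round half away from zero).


largest singular value 25/2, smallest 125/1279
κ = σ_max/σ_min = (25/2)/(125/1279) = 127.9000
worst-case relative error ≤ 127.9000 × 1/358 = 0.3573
solve Ax = b  →  x = [9.5595 18.0941]
‖b‖₂ = 2.2361 and ‖x‖₂ = 20.4642
re-solving with b+δb shifts x by Δx of norm 0.0639
relative error = 0.0031
realised/bound (from unrounded values) ≈ 0.0087

0.0031
0.3573


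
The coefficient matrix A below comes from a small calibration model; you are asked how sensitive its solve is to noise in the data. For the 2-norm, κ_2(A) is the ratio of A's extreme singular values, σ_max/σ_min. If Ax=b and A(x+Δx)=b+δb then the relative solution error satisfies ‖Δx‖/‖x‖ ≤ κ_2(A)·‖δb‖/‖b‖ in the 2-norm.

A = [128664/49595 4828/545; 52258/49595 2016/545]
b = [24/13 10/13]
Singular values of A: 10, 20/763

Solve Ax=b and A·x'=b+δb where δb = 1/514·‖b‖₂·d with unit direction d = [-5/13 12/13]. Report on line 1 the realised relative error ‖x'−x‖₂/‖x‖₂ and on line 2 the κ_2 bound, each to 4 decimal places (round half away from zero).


from the listed singular values, σ₁ = 10, σ_n = 20/763
κ_2(A) = 10 / (20/763) = 381.5000
κ_2(A)·‖δb‖/‖b‖ = 0.7422
solve Ax = b  →  x = [0.0560 0.1920]
‖b‖ = 2.0000, ‖x‖ = 0.2000
Δx = A⁻¹·δb where δb = 1/514·2.0000·d; ‖Δx‖ = 0.1484
realised ‖Δx‖/‖x‖ = 0.7422
realised/bound = 1 exactly: the bound is attained for this b and d

0.7422
0.7422


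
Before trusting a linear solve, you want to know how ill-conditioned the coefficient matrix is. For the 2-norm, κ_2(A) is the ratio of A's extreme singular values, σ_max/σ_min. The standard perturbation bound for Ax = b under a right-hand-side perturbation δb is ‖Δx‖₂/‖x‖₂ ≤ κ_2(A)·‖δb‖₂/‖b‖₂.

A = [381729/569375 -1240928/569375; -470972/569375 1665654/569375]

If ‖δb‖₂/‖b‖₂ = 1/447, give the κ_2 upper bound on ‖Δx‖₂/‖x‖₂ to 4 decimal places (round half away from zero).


form AᵀA = [14701266169/12967515625 -50326984008/12967515625; -50326984008/12967515625 172572221956/12967515625] with trace 299637581/20748025 and determinant 521284/20748025
char-poly roots: 361/25 and 1444/829921
so κ_2 = √((361/25) / (1444/829921)) = 91.1000
worst-case relative error ≤ 91.1000 × 1/447 = 0.2038

0.2038


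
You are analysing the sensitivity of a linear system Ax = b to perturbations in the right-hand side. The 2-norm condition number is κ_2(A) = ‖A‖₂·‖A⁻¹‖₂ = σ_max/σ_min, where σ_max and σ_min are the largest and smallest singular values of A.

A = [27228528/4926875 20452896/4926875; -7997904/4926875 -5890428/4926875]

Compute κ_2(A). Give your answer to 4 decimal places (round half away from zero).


AᵀA = [1288574728704/38838555625 966421326528/38838555625; 966421326528/38838555625 724828954896/38838555625]; tr = 80536147344/1553542225, det = 26873856/1553542225
char-poly roots: 1296/25 and 20736/62141689
σ_max=√(1296/25)=(36/5), σ_min=√(20736/62141689)=(144/7883) → κ = 394.1500

394.1500


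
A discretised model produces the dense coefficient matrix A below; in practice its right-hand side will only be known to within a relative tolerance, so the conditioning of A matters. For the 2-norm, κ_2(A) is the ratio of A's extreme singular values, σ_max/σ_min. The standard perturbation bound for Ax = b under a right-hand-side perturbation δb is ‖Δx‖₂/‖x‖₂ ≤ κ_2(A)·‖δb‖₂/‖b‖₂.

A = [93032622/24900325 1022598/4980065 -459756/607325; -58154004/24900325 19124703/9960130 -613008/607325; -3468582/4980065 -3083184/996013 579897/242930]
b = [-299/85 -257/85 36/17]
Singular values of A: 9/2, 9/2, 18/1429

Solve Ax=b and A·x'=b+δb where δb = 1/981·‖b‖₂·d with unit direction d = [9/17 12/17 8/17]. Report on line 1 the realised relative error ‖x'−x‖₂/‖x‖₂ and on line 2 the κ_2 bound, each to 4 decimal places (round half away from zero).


0.0017
0.3642

largest singular value 9/2, smallest 18/1429
condition number: (9/2) ÷ (18/1429) = 357.2500
κ_2(A)·‖δb‖/‖b‖ = 0.3642
solve Ax = b  →  x = [-31.7412 -140.0596 -190.0000]
‖b‖₂ = 5.0990 and ‖x‖₂ = 238.1684
with δb = [0.0028 0.0037 0.0024], A·Δx = δb → ‖Δx‖ = 0.4126
realised ‖Δx‖/‖x‖ = 0.0017
so the bound overstates the realised error by a factor of ≈ 210.1890 (computed from the unrounded values)


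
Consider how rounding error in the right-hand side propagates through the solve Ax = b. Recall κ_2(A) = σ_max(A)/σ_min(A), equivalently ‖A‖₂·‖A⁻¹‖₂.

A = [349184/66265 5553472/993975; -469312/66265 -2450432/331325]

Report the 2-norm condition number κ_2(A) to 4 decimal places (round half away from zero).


274.2000

AᵀA = [13687328768/175642009 215569399808/2634630135; 215569399808/2634630135 3395304165376/39519452025]; tr = 7699111936/46991025, det = 16777216/46991025
λ_max, λ_min = (7699111936/46991025 ± √59273171088751722496/2208156430550625)/2 = 4096/25, 4096/1879641
so κ_2 = √((4096/25) / (4096/1879641)) = 274.2000


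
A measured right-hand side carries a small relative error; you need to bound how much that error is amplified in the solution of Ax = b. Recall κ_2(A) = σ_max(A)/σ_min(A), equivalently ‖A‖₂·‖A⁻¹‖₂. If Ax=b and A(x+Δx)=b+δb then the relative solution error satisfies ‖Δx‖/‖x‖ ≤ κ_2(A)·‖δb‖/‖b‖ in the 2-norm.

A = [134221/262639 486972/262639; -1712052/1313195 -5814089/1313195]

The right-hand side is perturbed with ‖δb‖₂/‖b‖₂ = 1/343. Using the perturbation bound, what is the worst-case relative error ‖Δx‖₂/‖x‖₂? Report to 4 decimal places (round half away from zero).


M = AᵀA = [20008899241/10204030225 68568458112/10204030225; 68568458112/10204030225 235101622009/10204030225]. tr(M)=10204420850/408161209, det(M)=9765625/408161209
char-poly roots: 25 and 390625/408161209
κ_2(A) = √(λ_max/λ_min) = √(25 / (390625/408161209)) = 161.6240
worst-case relative error ≤ 161.6240 × 1/343 = 0.4712

0.4712


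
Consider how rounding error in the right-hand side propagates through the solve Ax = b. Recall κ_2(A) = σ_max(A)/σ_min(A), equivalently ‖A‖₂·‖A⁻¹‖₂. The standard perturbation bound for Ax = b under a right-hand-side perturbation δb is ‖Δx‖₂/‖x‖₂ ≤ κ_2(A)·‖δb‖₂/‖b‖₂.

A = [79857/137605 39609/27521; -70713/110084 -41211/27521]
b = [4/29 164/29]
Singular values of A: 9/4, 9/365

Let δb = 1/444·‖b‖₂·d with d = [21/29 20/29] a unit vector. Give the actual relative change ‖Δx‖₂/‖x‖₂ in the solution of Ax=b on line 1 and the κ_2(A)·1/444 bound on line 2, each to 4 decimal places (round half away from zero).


largest singular value 9/4, smallest 9/365
κ_2(A) = (9/4) / (9/365) = 91.2500
bound on ‖Δx‖/‖x‖: κ·ε = 91.2500·1/444 = 0.2055
solve Ax = b  →  x = [-150.4274 60.7521]
2-norm of b is 5.6569; of x, 162.2320
with δb = [0.0092 0.0088], A·Δx = δb → ‖Δx‖ = 0.5167
realised ‖Δx‖/‖x‖ = 0.0032
so the bound overstates the realised error by a factor of ≈ 64.5274 (computed from the unrounded values)

0.0032
0.2055


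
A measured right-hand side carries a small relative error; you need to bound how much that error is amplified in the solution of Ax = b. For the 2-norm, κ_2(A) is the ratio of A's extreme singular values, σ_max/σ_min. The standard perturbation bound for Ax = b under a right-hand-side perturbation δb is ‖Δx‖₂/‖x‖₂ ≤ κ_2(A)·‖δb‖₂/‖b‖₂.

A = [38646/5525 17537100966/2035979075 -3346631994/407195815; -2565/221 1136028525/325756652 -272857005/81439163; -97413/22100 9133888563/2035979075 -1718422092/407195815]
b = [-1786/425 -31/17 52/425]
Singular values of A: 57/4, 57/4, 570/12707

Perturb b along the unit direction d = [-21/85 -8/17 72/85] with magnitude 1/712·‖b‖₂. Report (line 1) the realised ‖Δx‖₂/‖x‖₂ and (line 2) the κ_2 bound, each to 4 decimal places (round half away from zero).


0.0032
0.4462

from the listed singular values, σ₁ = 57/4, σ_n = 570/12707
κ_2(A) = (57/4) / (570/12707) = 317.6750
perturbation bound = 317.6750·1/712 = 0.4462
solve Ax = b  →  x = [-0.0432 30.5418 32.4837]
‖b‖₂ = 4.5826 and ‖x‖₂ = 44.5869
with δb = [-0.0016 -0.0030 0.0055], A·Δx = δb → ‖Δx‖ = 0.1435
dividing the unrounded norms, ‖Δx‖/‖x‖ = 0.0032
realised/bound (from unrounded values) ≈ 0.0072


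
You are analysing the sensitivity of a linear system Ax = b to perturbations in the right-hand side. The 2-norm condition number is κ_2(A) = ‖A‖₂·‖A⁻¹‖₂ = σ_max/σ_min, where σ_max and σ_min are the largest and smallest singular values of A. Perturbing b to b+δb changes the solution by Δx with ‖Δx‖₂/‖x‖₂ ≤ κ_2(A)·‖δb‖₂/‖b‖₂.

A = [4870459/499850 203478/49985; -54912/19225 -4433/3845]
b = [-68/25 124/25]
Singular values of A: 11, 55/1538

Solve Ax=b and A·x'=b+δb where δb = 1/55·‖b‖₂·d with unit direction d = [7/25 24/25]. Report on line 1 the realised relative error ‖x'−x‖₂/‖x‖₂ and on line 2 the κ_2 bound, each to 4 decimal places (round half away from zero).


from the listed singular values, σ₁ = 11, σ_n = 55/1538
condition number: 11 ÷ (55/1538) = 307.6000
bound on ‖Δx‖/‖x‖: κ·ε = 307.6000·1/55 = 5.5927
solve Ax = b  →  x = [-43.3566 103.1105]
‖b‖ = 5.6569, ‖x‖ = 111.8551
Δx = A⁻¹·δb where δb = 1/55·5.6569·d; ‖Δx‖ = 2.8761
relative error = 0.0257
tightness: 0.0257 against a bound of 5.5927 (unrounded ratio ≈ 0.0046)

0.0257
5.5927


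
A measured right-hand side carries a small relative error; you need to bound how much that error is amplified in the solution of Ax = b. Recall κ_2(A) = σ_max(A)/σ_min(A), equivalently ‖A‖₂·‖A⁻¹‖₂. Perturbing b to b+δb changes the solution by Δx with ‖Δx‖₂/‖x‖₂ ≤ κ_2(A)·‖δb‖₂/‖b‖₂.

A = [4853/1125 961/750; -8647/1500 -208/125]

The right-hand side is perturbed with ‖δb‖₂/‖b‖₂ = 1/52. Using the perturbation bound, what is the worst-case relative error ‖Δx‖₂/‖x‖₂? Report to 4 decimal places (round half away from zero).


M = AᵀA = [41990449/810000 510293/33750; 510293/33750 99241/22500]. tr(M)=72901/1296, det(M)=25/576
solving λ² − 72901/1296·λ + 25/576 = 0 gives λ = 225/4, 1/1296
σ_max=√(225/4)=(15/2), σ_min=√(1/1296)=(1/36) → κ = 270.0000
perturbation bound = 270.0000·1/52 = 5.1923

5.1923


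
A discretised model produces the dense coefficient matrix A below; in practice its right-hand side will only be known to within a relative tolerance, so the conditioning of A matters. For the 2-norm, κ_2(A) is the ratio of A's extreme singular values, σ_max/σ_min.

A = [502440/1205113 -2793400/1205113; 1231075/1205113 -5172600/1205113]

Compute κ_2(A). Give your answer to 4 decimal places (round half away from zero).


43.2250

form AᵀA = [6117618025/5025250321 -26890569000/5025250321; -26890569000/5025250321 119580880000/5025250321] with trace 74776025/2989441 and determinant 1000000/2989441
solving λ² − 74776025/2989441·λ + 1000000/2989441 = 0 gives λ = 25, 40000/2989441
κ = σ_max/σ_min = 5/(200/1729) = 43.2250


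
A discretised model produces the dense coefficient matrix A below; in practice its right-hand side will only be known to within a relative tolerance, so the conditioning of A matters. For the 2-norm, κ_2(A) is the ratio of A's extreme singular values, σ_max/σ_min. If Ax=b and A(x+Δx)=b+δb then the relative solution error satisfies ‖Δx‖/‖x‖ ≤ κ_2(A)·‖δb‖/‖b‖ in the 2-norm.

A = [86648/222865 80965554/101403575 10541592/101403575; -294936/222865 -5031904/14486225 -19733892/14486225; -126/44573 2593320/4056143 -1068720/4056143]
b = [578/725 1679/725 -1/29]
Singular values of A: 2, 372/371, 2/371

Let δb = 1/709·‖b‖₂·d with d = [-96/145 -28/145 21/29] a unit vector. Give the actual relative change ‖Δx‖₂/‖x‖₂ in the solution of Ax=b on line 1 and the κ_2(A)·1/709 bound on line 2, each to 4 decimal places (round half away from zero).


0.0035
0.5233

largest singular value 2, smallest 2/371
κ_2(A) = 2 / (2/371) = 371.0000
worst-case relative error ≤ 371.0000 × 1/709 = 0.5233
solve Ax = b  →  x = [133.6379 -48.5622 -119.1422]
‖b‖₂ = 2.4495 and ‖x‖₂ = 185.5054
with δb = [-0.0023 -0.0007 0.0025], A·Δx = δb → ‖Δx‖ = 0.6409
realised ‖Δx‖/‖x‖ = 0.0035
tightness: 0.0035 against a bound of 0.5233 (unrounded ratio ≈ 0.0066)


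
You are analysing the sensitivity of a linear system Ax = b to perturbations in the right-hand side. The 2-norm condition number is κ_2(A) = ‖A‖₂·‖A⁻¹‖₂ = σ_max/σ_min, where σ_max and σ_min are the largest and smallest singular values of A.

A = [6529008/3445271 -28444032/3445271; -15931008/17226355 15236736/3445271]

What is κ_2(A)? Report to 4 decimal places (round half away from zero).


M = AᵀA = [4565728901376/1026807289225 -4052917389312/205361457845; -4052917389312/205361457845 3602841108480/41072291569]. tr(M)=56297892096/610831225, det(M)=339738624/610831225
λ_max, λ_min = (56297892096/610831225 ± √3168622562613348335616/373114785435000625)/2 = 2304/25, 147456/24433249
κ = σ_max/σ_min = (48/5)/(384/4943) = 123.5750

123.5750


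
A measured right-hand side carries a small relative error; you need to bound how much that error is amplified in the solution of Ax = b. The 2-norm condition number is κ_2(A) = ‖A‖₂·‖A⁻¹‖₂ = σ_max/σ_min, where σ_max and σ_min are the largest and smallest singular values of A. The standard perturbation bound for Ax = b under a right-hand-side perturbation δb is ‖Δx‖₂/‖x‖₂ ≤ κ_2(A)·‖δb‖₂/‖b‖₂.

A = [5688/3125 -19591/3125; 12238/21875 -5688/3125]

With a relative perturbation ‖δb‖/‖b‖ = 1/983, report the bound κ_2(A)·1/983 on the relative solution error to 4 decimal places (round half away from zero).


form AᵀA = [2776132/765625 -1359432/109375; -1359432/109375 665857/15625] with trace 11329/245 and determinant 1156/30625
char-poly roots: 1156/25 and 1/1225
σ_max=√(1156/25)=(34/5), σ_min=√(1/1225)=(1/35) → κ = 238.0000
worst-case relative error ≤ 238.0000 × 1/983 = 0.2421

0.2421


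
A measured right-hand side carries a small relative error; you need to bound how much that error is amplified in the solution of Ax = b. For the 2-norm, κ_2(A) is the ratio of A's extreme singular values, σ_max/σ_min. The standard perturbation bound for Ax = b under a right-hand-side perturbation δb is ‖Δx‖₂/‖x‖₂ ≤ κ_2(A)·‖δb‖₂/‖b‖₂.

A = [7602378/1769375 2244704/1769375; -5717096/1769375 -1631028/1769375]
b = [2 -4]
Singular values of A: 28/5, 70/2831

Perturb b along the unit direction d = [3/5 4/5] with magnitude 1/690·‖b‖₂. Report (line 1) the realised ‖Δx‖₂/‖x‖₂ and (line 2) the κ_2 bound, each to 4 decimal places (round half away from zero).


0.0032
0.3282

from the listed singular values, σ₁ = 28/5, σ_n = 70/2831
condition number: (28/5) ÷ (70/2831) = 226.4800
κ_2(A)·‖δb‖/‖b‖ = 0.3282
solve Ax = b  →  x = [23.3337 -77.4503]
2-norm of b is 4.4721; of x, 80.8889
δb = ε·‖b‖·d = [0.0039 0.0052]; solving A·Δx = δb gives ‖Δx‖ = 0.2621
relative error = 0.0032
realised/bound (from unrounded values) ≈ 0.0099


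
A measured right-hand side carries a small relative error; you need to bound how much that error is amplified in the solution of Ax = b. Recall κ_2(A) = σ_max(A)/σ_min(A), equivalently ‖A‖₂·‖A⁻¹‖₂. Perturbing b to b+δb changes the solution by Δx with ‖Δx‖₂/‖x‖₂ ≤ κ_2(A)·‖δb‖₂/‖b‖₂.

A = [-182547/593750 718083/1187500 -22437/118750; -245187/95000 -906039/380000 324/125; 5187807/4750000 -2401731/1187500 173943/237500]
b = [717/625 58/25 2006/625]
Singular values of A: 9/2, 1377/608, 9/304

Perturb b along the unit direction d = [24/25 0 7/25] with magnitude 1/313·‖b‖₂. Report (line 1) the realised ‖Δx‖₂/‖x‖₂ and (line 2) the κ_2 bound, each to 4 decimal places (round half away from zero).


0.0066
0.4856

from the listed singular values, σ₁ = 9/2, σ_n = 9/304
κ_2(A) = (9/2) / (9/304) = 152.0000
perturbation bound = 152.0000·1/313 = 0.4856
solve Ax = b  →  x = [24.7065 31.4702 54.4444]
‖b‖₂ = 4.1231 and ‖x‖₂ = 67.5646
with δb = [0.0126 0.0000 0.0037], A·Δx = δb → ‖Δx‖ = 0.4449
relative error = 0.0066
realised/bound (from unrounded values) ≈ 0.0136


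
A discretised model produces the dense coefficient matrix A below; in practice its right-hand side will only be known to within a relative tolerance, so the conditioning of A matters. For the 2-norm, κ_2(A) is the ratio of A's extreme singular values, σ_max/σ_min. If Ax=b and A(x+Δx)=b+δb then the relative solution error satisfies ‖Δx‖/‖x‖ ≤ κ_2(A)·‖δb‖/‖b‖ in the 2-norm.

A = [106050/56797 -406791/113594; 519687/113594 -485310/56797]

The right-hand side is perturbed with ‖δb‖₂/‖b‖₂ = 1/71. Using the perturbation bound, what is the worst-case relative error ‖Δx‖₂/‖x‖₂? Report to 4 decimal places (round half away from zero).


M = AᵀA = [1864266201/76352644 -873815040/19088161; -873815040/19088161 6553740249/76352644]. tr(M)=14564025/132098, det(M)=194481/1056784
λ_max, λ_min = (14564025/132098 ± √53024494731264/4362470401)/2 = 441/4, 441/264196
σ_max=√(441/4)=(21/2), σ_min=√(441/264196)=(21/514) → κ = 257.0000
bound on ‖Δx‖/‖x‖: κ·ε = 257.0000·1/71 = 3.6197

3.6197


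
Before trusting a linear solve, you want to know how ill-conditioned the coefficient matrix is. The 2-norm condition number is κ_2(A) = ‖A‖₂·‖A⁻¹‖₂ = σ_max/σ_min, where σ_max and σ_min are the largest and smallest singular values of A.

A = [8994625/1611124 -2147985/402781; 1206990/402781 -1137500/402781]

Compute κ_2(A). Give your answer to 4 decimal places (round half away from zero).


357.4375

M = AᵀA = [360596805025/8981731984 -85855100625/2245432996; -85855100625/2245432996 20442027025/561358249]. tr(M)=817680425/10679824, det(M)=30625/667489
λ_max, λ_min = (817680425/10679824 ± √668580344973140625/114058640670976)/2 = 1225/16, 400/667489
κ = σ_max/σ_min = (35/4)/(20/817) = 357.4375


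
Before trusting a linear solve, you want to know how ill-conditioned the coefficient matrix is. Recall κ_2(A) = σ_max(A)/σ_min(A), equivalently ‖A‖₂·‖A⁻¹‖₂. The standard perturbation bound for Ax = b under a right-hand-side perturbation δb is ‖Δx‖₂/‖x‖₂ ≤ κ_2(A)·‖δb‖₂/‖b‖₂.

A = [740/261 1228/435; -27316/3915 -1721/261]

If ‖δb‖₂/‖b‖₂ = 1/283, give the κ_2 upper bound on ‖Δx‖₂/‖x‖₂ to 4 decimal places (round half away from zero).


0.3816

form AᵀA = [869373856/15327225 55189316/1021815; 55189316/1021815 87617881/1703025] with trace 394277/3645 and determinant 456976/455625
eigenvalues of AᵀA: λ = (tr ± √(tr²−4·det))/2 = 2704/25, 169/18225
σ_max=√(2704/25)=(52/5), σ_min=√(169/18225)=(13/135) → κ = 108.0000
perturbation bound = 108.0000·1/283 = 0.3816


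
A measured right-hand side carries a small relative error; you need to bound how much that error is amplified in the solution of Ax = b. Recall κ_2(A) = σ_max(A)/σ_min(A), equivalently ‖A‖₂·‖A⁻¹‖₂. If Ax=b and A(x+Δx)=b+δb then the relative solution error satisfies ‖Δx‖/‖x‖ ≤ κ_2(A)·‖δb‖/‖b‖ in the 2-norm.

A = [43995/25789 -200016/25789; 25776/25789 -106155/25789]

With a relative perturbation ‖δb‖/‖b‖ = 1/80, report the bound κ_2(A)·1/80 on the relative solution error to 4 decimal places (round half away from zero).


1.3875

M = AᵀA = [8996409/2301289 -39916800/2301289; -39916800/2301289 177423129/2301289]. tr(M)=110898/1369, det(M)=729/1369
char-poly roots: 81 and 9/1369
κ_2(A) = √(λ_max/λ_min) = √(81 / (9/1369)) = 111.0000
κ_2(A)·‖δb‖/‖b‖ = 1.3875


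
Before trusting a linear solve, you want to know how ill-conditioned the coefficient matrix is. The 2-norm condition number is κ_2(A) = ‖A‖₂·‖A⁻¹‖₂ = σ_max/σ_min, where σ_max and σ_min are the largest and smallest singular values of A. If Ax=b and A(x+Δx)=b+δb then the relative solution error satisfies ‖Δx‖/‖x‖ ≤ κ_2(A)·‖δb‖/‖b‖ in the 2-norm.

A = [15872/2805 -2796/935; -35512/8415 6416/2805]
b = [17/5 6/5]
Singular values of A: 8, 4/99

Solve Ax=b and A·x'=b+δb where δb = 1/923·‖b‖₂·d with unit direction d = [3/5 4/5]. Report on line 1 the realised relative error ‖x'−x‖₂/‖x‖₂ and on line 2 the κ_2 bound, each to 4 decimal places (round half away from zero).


0.0013
0.2145

from the listed singular values, σ₁ = 8, σ_n = 4/99
κ_2(A) = 8 / (4/99) = 198.0000
κ_2(A)·‖δb‖/‖b‖ = 0.2145
solve Ax = b  →  x = [35.1618 65.3971]
‖b‖₂ = 3.6056 and ‖x‖₂ = 74.2504
with δb = [0.0023 0.0031], A·Δx = δb → ‖Δx‖ = 0.0967
relative error = 0.0013
realised/bound (from unrounded values) ≈ 0.0061


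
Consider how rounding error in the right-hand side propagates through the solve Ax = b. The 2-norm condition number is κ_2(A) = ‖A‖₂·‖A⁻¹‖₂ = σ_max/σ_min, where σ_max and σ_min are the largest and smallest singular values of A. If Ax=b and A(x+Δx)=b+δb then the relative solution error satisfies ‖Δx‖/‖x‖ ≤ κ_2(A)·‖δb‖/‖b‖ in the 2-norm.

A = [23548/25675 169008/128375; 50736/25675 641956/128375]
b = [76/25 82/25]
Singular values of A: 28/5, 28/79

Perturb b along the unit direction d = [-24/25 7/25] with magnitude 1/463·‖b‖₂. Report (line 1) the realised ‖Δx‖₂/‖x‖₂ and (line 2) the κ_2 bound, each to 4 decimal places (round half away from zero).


0.0048
0.0341

σ_max = 28/5, σ_min = 28/79
κ = σ_max/σ_min = (28/5)/(28/79) = 15.8000
worst-case relative error ≤ 15.8000 × 1/463 = 0.0341
solve Ax = b  →  x = [5.4835 -1.5110]
2-norm of b is 4.4721; of x, 5.6879
with δb = [-0.0093 0.0027], A·Δx = δb → ‖Δx‖ = 0.0273
relative error = 0.0048
so the bound overstates the realised error by a factor of ≈ 7.1224 (computed from the unrounded values)


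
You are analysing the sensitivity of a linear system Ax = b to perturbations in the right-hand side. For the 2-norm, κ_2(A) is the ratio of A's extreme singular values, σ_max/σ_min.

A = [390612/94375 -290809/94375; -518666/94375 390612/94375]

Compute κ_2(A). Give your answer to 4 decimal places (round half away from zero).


AᵀA = [16863686164/356265625 -12647625948/356265625; -12647625948/356265625 9485904361/356265625]; tr = 1053983621/14250625, det = 13675204/356265625
char-poly roots: 1849/25 and 7396/14250625
κ = σ_max/σ_min = (43/5)/(86/3775) = 377.5000

377.5000


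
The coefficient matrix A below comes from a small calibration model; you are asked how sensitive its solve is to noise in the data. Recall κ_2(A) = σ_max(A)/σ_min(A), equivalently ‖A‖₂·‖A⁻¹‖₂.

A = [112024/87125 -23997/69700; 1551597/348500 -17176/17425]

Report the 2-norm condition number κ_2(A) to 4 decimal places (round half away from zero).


form AᵀA = [4173189241/194323600 -11735388/2429045; -11735388/2429045 8473753/7772944] with trace 1304293/57800 and determinant 130321/1849600
eigenvalues of AᵀA: λ = (tr ± √(tr²−4·det))/2 = 361/16, 361/115600
so κ_2 = √((361/16) / (361/115600)) = 85.0000

85.0000


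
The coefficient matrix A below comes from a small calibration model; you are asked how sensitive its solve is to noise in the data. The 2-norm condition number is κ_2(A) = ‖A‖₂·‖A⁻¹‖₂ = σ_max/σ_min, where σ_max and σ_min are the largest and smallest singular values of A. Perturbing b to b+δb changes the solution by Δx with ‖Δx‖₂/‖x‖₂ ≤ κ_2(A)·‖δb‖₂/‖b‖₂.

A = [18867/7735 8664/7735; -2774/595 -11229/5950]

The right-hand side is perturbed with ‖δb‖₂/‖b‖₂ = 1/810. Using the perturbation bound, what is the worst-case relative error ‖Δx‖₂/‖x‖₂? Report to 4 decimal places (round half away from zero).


0.0648

form AᵀA = [5731597/207025 11935743/1035125; 11935743/1035125 99708561/20702500] with trace 3981469/122500 and determinant 1172889/3062500
eigenvalues of AᵀA: λ = (tr ± √(tr²−4·det))/2 = 3249/100, 361/30625
σ_max=√(3249/100)=(57/10), σ_min=√(361/30625)=(19/175) → κ = 52.5000
κ_2(A)·‖δb‖/‖b‖ = 0.0648


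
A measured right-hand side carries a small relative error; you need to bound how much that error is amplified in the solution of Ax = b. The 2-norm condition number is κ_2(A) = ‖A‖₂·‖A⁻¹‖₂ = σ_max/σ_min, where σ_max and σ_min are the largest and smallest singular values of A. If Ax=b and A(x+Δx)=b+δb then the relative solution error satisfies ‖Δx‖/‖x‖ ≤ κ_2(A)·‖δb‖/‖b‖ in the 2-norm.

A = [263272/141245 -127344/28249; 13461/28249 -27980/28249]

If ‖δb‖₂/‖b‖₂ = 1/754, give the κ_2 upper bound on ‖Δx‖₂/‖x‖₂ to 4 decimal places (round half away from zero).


M = AᵀA = [43927489/11868025 -21064428/2373605; -21064428/2373605 10112656/474721]. tr(M)=1755881/70225, det(M)=256/2809
solving λ² − 1755881/70225·λ + 256/2809 = 0 gives λ = 25, 256/70225
so κ_2 = √(25 / (256/70225)) = 82.8125
bound on ‖Δx‖/‖x‖: κ·ε = 82.8125·1/754 = 0.1098

0.1098


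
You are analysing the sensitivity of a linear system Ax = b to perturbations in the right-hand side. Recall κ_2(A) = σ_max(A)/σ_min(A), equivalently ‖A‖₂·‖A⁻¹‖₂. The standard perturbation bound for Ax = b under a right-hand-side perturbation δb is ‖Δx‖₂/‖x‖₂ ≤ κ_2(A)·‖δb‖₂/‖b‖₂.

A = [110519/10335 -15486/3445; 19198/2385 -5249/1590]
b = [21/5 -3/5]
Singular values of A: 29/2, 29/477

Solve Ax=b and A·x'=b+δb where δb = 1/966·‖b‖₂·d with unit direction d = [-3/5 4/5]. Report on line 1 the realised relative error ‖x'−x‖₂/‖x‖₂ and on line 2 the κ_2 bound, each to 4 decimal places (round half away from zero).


largest singular value 29/2, smallest 29/477
κ_2(A) = (29/2) / (29/477) = 238.5000
worst-case relative error ≤ 238.5000 × 1/966 = 0.2469
solve Ax = b  →  x = [-18.7878 -45.6286]
‖b‖ = 4.2426, ‖x‖ = 49.3453
with δb = [-0.0026 0.0035], A·Δx = δb → ‖Δx‖ = 0.0722
relative error = 0.0015
so the bound overstates the realised error by a factor of ≈ 168.6464 (computed from the unrounded values)

0.0015
0.2469


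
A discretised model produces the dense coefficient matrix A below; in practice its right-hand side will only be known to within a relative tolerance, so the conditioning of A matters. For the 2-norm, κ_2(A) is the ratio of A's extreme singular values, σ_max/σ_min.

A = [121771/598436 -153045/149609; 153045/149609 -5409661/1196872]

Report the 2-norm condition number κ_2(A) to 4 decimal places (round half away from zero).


178.0000

AᵀA = [231762361/213043216 -514690335/106521608; -514690335/106521608 18300707641/852172864]; tr = 11438285/506944, det = 130321/8111104
eigenvalues of AᵀA: λ = (tr ± √(tr²−4·det))/2 = 361/16, 361/506944
κ_2(A) = √(λ_max/λ_min) = √((361/16) / (361/506944)) = 178.0000


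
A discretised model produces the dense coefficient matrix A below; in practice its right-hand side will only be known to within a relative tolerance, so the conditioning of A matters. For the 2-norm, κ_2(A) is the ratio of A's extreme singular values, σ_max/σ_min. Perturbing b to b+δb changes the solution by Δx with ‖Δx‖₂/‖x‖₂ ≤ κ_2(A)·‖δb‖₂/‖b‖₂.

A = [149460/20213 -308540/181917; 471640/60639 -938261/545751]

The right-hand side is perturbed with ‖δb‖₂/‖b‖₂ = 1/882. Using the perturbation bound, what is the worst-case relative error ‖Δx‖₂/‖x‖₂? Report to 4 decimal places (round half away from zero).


form AᵀA = [503554000/4372281 -1019680040/39350529; -1019680040/39350529 2065524481/354154761] with trace 25492801/210681 and determinant 48400/210681
eigenvalues of AᵀA: λ = (tr ± √(tr²−4·det))/2 = 121, 400/210681
so κ_2 = √(121 / (400/210681)) = 252.4500
bound on ‖Δx‖/‖x‖: κ·ε = 252.4500·1/882 = 0.2862

0.2862


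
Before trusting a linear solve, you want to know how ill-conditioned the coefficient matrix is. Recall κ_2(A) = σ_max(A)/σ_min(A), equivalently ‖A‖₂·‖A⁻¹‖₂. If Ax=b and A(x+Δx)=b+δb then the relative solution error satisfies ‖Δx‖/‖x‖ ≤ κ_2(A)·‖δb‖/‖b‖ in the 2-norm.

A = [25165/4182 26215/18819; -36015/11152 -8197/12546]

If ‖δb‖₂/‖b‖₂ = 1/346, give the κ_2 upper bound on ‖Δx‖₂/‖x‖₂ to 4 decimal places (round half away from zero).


M = AᵀA = [180634825/3873024 45716755/4357152; 45716755/4357152 11604229/4901796]. tr(M)=9145801/186624, det(M)=60025/186624
eigenvalues of AᵀA: λ = (tr ± √(tr²−4·det))/2 = 49, 1225/186624
σ_max=√49=7, σ_min=√(1225/186624)=(35/432) → κ = 86.4000
perturbation bound = 86.4000·1/346 = 0.2497

0.2497


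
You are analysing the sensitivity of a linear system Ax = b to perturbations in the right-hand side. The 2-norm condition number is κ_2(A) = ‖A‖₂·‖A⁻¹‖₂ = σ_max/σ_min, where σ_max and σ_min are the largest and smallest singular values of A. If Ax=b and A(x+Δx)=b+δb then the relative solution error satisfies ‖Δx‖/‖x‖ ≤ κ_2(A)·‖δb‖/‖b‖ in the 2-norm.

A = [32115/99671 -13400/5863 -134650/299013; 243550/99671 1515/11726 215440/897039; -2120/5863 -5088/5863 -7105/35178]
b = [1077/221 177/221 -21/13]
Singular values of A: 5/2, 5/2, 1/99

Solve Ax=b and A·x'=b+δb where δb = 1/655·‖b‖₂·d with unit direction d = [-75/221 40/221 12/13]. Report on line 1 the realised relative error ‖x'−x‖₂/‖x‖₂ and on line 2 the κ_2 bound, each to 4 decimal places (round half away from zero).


0.0026
0.3779

from the listed singular values, σ₁ = 5/2, σ_n = 1/99
condition number: (5/2) ÷ (1/99) = 247.5000
κ_2(A)·‖δb‖/‖b‖ = 0.3779
solve Ax = b  →  x = [25.7325 58.6379 -290.0195]
‖b‖ = 5.1962, ‖x‖ = 297.0048
δb = ε·‖b‖·d = [-0.0027 0.0014 0.0073]; solving A·Δx = δb gives ‖Δx‖ = 0.7854
realised ‖Δx‖/‖x‖ = 0.0026
realised/bound (from unrounded values) ≈ 0.0070


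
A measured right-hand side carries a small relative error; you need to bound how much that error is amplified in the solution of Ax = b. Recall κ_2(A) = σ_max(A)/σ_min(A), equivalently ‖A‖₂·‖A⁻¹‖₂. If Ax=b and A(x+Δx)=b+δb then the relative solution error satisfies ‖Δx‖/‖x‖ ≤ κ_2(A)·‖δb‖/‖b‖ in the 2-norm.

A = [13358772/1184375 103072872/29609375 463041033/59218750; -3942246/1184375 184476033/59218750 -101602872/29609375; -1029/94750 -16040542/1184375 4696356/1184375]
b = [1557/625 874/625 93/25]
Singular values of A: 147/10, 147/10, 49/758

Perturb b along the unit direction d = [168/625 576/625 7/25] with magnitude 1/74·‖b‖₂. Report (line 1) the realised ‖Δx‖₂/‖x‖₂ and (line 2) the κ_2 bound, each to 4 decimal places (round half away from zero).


0.0211
3.0730

largest singular value 147/10, smallest 49/758
κ = σ_max/σ_min = (147/10)/(49/758) = 227.4000
κ_2(A)·‖δb‖/‖b‖ = 3.0730
solve Ax = b  →  x = [-27.7361 10.2224 35.7770]
‖b‖₂ = 4.6904 and ‖x‖₂ = 46.4088
δb = ε·‖b‖·d = [0.0170 0.0584 0.0177]; solving A·Δx = δb gives ‖Δx‖ = 0.9805
realised ‖Δx‖/‖x‖ = 0.0211
tightness: 0.0211 against a bound of 3.0730 (unrounded ratio ≈ 0.0069)


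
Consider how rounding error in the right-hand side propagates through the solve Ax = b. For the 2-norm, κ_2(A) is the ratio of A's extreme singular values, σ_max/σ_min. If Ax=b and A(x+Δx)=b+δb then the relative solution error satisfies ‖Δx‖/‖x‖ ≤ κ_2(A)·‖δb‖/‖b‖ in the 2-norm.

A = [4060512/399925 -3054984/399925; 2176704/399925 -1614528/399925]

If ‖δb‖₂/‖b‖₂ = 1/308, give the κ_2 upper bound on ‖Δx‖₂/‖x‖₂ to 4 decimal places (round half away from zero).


AᵀA = [14689133568/110685125 -11016711936/110685125; -11016711936/110685125 8262718272/110685125]; tr = 4590370368/22137025, det = 191102976/553425625
char-poly roots: 5184/25 and 36864/22137025
κ = σ_max/σ_min = (72/5)/(192/4705) = 352.8750
bound on ‖Δx‖/‖x‖: κ·ε = 352.8750·1/308 = 1.1457

1.1457


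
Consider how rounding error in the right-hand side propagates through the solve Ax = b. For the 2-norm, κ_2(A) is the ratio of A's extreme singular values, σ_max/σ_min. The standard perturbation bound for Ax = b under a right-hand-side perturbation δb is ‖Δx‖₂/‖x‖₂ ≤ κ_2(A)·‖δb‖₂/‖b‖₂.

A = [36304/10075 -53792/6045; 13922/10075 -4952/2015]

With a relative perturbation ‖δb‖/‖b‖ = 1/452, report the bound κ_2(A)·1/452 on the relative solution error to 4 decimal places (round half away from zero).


0.0643

form AᵀA = [186068/12493 -1329040/37479; -1329040/37479 9582400/112437] with trace 865924/8649 and determinant 102400/8649
char-poly roots: 100 and 1024/8649
κ_2(A) = √(λ_max/λ_min) = √(100 / (1024/8649)) = 29.0625
κ_2(A)·‖δb‖/‖b‖ = 0.0643


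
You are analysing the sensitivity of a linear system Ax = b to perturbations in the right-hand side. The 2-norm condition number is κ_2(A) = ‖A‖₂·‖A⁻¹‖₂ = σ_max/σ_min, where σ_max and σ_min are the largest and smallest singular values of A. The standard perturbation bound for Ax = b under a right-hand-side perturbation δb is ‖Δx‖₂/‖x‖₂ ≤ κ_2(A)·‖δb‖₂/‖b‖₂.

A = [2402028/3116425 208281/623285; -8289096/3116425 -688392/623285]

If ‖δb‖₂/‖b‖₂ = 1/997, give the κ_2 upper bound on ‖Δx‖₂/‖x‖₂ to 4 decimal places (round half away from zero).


form AᵀA = [119166161616/15539367649 49651553340/15539367649; 49651553340/15539367649 20690580825/15539367649] with trace 827554689/91948921 and determinant 129600/91948921
solving λ² − 827554689/91948921·λ + 129600/91948921 = 0 gives λ = 9, 14400/91948921
κ = σ_max/σ_min = 3/(120/9589) = 239.7250
κ_2(A)·‖δb‖/‖b‖ = 0.2404

0.2404


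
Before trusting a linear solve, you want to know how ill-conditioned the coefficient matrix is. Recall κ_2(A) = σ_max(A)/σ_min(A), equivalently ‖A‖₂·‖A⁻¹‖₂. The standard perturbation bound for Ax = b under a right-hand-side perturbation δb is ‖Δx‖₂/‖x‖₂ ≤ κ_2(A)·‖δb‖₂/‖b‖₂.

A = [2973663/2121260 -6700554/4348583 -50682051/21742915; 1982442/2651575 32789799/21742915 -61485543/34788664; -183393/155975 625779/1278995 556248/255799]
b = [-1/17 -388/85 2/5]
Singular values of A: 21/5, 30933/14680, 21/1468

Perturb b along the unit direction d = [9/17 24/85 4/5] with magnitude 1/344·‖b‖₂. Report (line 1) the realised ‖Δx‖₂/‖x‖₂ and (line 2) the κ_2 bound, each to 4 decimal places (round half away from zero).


from the listed singular values, σ₁ = 21/5, σ_n = 21/1468
condition number: (21/5) ÷ (21/1468) = 293.6000
worst-case relative error ≤ 293.6000 × 1/344 = 0.8535
solve Ax = b  →  x = [-61.9048 -8.9809 -31.2674]
‖b‖₂ = 4.5826 and ‖x‖₂ = 69.9322
with δb = [0.0071 0.0038 0.0107], A·Δx = δb → ‖Δx‖ = 0.9312
dividing the unrounded norms, ‖Δx‖/‖x‖ = 0.0133
so the bound overstates the realised error by a factor of ≈ 64.0939 (computed from the unrounded values)

0.0133
0.8535


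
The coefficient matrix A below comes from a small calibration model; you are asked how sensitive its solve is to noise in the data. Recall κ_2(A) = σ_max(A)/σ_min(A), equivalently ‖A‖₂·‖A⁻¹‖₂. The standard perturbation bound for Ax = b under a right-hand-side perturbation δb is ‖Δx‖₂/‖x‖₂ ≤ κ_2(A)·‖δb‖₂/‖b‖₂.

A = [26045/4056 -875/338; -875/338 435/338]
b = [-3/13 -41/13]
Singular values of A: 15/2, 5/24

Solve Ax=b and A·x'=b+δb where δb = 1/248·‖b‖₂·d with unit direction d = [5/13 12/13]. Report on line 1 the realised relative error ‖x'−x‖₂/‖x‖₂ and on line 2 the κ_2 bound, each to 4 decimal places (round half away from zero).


0.0043
0.1452

from the listed singular values, σ₁ = 15/2, σ_n = 5/24
κ_2(A) = (15/2) / (5/24) = 36.0000
perturbation bound = 36.0000·1/248 = 0.1452
solve Ax = b  →  x = [-5.4154 -13.3436]
‖b‖ = 3.1623, ‖x‖ = 14.4006
Δx = A⁻¹·δb where δb = 1/248·3.1623·d; ‖Δx‖ = 0.0612
relative error = 0.0043
realised/bound (from unrounded values) ≈ 0.0293
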